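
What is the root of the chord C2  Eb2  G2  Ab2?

Ab

C, Eb, G, Ab are the tones of an Ab major seventh chord (Ab–C–Eb–G), making Ab the root.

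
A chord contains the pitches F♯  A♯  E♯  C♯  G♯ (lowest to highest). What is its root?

The distinct letter names are F#, A#, E#, C#, G#. Arranged as a stack of thirds they read F#–A#–C#–E#–G#, so F# is the root (an F# major ninth chord).

F#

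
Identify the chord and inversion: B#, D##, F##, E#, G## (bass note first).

E# major ninth, second inversion

The pitch classes B#, D##, F##, E#, G## arrange in thirds as E#–G##–B#–D##–F##: an E# major ninth chord.
The lowest note is B#, the fifth of the chord, so this is second inversion.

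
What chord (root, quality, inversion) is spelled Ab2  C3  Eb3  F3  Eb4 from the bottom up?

The pitch classes Ab, C, Eb, F arrange in thirds as F–Ab–C–Eb: an F minor seventh chord.
With the third (Ab) in the bass, the chord is in first inversion (figured bass 6/5).

F minor seventh, first inversion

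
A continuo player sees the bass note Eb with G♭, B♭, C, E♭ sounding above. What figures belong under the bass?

6/5

The notes Eb, Gb, Bb, C stack in thirds as C–Eb–Gb–Bb — a C half-diminished seventh chord. The bass Eb is the third, so this is first inversion: figured 6/5.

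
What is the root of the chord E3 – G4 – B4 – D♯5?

The distinct letter names are E, G, B, D#. Arranged as a stack of thirds they read E–G–B–D#, so E is the root (an E minor-major seventh chord).

E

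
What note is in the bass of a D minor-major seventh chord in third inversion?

C#

The seventh of D minor-major seventh (D–F–A–C#) is C#; that is the bass in third inversion.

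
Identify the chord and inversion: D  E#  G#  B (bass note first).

E# diminished seventh, third inversion

The pitch classes D, E#, G#, B arrange in thirds as E#–G#–B–D: an E# diminished seventh chord.
With the seventh (D) in the bass, the chord is in third inversion (figured bass 4/2).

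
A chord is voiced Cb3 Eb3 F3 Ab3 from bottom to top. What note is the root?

F

Reordering Cb, Eb, F, Ab into stacked thirds gives F–Ab–Cb–Eb; the bottom of that stack, F, is the root.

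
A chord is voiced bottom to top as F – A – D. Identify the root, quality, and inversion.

D minor, first inversion

The distinct note names are F, A, D. Stacked in thirds they read D–F–A, which is a minor triad on D.
F is the third of D minor; third in the bass means first inversion (figured bass 6).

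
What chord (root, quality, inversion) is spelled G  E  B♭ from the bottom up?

E diminished, first inversion

Reducing to letter names: G, E, Bb. These stack in thirds as E–G–Bb — an E diminished triad.
With the third (G) in the bass, the chord is in first inversion (figured bass 6).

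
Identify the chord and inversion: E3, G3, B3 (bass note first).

E minor, root position

The pitch classes E, G, B arrange in thirds as E–G–B: an E minor triad.
The lowest note is E, the root of the chord, so this is root position (figured bass 5/3).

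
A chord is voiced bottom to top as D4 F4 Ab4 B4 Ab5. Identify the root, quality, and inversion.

The distinct note names are D, F, Ab, B. Stacked in thirds they read B–D–F–Ab, which is a diminished seventh chord on B.
The lowest note is D, the third of the chord, so this is first inversion (figured bass 6/5).

B diminished seventh, first inversion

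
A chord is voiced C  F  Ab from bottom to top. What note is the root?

F

C, F, Ab are the tones of an F minor triad (F–Ab–C), making F the root.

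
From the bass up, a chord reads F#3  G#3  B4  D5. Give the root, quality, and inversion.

G# half-diminished seventh, third inversion

The distinct note names are F#, G#, B, D. Stacked in thirds they read G#–B–D–F#, which is a half-diminished seventh chord on G#.
The lowest note is F#, the seventh of the chord, so this is third inversion (figured bass 4/2).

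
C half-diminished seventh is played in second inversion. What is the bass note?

The fifth of C half-diminished seventh (C–Eb–Gb–Bb) is Gb; that is the bass in second inversion.

Gb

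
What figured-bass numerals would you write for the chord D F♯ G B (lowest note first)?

4/3

The notes D, F#, G, B stack in thirds as G–B–D–F# — a G major seventh chord. The bass D is the fifth, so this is second inversion: figured 4/3.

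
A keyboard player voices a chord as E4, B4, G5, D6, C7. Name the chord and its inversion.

C major ninth, first inversion

Reducing to letter names: E, B, G, D, C. These stack in thirds as C–E–G–B–D — a C major ninth chord.
The lowest note is E, the third of the chord, so this is first inversion.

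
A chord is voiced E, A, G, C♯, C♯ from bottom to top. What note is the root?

A

E, A, G, C# are the tones of an A dominant seventh chord (A–C#–E–G), making A the root.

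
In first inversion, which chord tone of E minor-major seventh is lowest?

In first inversion the third is lowest. For E minor-major seventh (E–G–B–D#) that is G.

G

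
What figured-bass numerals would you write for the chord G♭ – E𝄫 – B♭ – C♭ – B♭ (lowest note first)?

4/3

The notes Gb, Ebb, Bb, Cb stack in thirds as Cb–Ebb–Gb–Bb — a Cb minor-major seventh chord. The bass Gb is the fifth, so this is second inversion: figured 4/3.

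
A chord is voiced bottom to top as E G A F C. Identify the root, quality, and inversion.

F major ninth, third inversion

The distinct note names are E, G, A, F, C. Stacked in thirds they read F–A–C–E–G, which is a major ninth chord on F.
The lowest note is E, the seventh of the chord, so this is third inversion.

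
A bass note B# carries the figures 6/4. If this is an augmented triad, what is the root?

E

The figures 6/4 mean the fifth of the chord is in the bass. If B# is the fifth of an augmented triad, the root is E (chord tones E–G#–B#).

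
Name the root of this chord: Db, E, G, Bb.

Db, E, G, Bb are the tones of an E diminished seventh chord (E–G–Bb–Db), making E the root.

E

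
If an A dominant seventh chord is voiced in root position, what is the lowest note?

In root position the root is lowest. For A dominant seventh (A–C#–E–G) that is A.

A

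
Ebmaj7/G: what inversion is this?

first inversion

Ebmaj7/G means Eb major seventh with G in the bass. G is the third of Eb major seventh (Eb–G–Bb–D), so this is first inversion.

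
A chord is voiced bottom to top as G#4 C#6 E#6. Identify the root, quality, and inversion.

Reducing to letter names: G#, C#, E#. These stack in thirds as C#–E#–G# — a C# major triad.
G# is the fifth of C# major; fifth in the bass means second inversion (figured bass 6/4).

C# major, second inversion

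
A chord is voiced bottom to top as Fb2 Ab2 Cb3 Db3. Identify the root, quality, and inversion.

The pitch classes Fb, Ab, Cb, Db arrange in thirds as Db–Fb–Ab–Cb: a Db minor seventh chord.
Fb is the third of Db minor seventh; third in the bass means first inversion (figured bass 6/5).

Db minor seventh, first inversion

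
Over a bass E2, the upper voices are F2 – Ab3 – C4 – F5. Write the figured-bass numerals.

4/2

The notes E, F, Ab, C stack in thirds as F–Ab–C–E — an F minor-major seventh chord. The bass E is the seventh, so this is third inversion: figured 4/2.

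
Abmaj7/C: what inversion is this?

first inversion

Abmaj7/C means Ab major seventh with C in the bass. C is the third of Ab major seventh (Ab–C–Eb–G), so this is first inversion.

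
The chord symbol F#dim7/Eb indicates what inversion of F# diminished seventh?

F#dim7/Eb means F# diminished seventh with Eb in the bass. Eb is the seventh of F# diminished seventh (F#–A–C–Eb), so this is third inversion.

third inversion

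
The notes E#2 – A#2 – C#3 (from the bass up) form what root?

A#

E#, A#, C# are the tones of an A# minor triad (A#–C#–E#), making A# the root.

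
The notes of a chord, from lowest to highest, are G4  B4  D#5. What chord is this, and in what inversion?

G augmented, root position

The pitch classes G, B, D# arrange in thirds as G–B–D#: a G augmented triad.
G is the root of G augmented; root in the bass means root position (figured bass 5/3).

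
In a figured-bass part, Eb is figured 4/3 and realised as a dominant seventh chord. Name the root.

The figures 4/3 mean the fifth of the chord is in the bass. If Eb is the fifth of a dominant seventh chord, the root is Ab (chord tones Ab–C–Eb–Gb).

Ab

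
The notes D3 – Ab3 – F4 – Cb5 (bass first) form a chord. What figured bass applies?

7

The notes D, Ab, F, Cb stack in thirds as D–F–Ab–Cb — a D diminished seventh chord. The bass D is the root, so this is root position: figured 7.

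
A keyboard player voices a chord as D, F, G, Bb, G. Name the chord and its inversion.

The pitch classes D, F, G, Bb arrange in thirds as G–Bb–D–F: a G minor seventh chord.
With the fifth (D) in the bass, the chord is in second inversion (figured bass 4/3).

G minor seventh, second inversion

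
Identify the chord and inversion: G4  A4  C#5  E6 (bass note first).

Reducing to letter names: G, A, C#, E. These stack in thirds as A–C#–E–G — an A dominant seventh chord.
With the seventh (G) in the bass, the chord is in third inversion (figured bass 4/2).

A dominant seventh, third inversion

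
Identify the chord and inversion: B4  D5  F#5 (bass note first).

B minor, root position

The pitch classes B, D, F# arrange in thirds as B–D–F#: a B minor triad.
The lowest note is B, the root of the chord, so this is root position (figured bass 5/3).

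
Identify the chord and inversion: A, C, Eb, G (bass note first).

The pitch classes A, C, Eb, G arrange in thirds as A–C–Eb–G: an A half-diminished seventh chord.
With the root (A) in the bass, the chord is in root position (figured bass 7).

A half-diminished seventh, root position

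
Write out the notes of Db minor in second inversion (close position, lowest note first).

Ab, Db, Fb

The chord tones are Db–Fb–Ab. With the fifth (Ab) lowest for second inversion: Ab, Db, Fb.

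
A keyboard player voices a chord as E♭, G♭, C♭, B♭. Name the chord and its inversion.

The pitch classes Eb, Gb, Cb, Bb arrange in thirds as Cb–Eb–Gb–Bb: a Cb major seventh chord.
The lowest note is Eb, the third of the chord, so this is first inversion (figured bass 6/5).

Cb major seventh, first inversion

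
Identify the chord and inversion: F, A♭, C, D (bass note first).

D half-diminished seventh, first inversion

The distinct note names are F, Ab, C, D. Stacked in thirds they read D–F–Ab–C, which is a half-diminished seventh chord on D.
With the third (F) in the bass, the chord is in first inversion (figured bass 6/5).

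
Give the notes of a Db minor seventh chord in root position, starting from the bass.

Db, Fb, Ab, Cb

Spelling Db minor seventh: Db–Fb–Ab–Cb. In root position the root is bass, giving Db, Fb, Ab, Cb from the bottom.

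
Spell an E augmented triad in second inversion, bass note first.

Spelling E augmented: E–G#–B#. In second inversion the fifth is bass, giving B#, E, G# from the bottom.

B#, E, G#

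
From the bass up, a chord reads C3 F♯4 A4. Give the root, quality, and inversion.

Reducing to letter names: C, F#, A. These stack in thirds as F#–A–C — an F# diminished triad.
With the fifth (C) in the bass, the chord is in second inversion (figured bass 6/4).

F# diminished, second inversion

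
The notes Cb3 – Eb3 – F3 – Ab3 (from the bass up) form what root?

The distinct letter names are Cb, Eb, F, Ab. Arranged as a stack of thirds they read F–Ab–Cb–Eb, so F is the root (an F half-diminished seventh chord).

F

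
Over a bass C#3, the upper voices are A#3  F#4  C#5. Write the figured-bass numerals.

6/4

The notes C#, A#, F# stack in thirds as F#–A#–C# — an F# major triad. The bass C# is the fifth, so this is second inversion: figured 6/4.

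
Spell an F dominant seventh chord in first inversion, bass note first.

A, C, Eb, F

The chord tones are F–A–C–Eb. With the third (A) lowest for first inversion: A, C, Eb, F.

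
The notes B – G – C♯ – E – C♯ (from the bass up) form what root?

C#

B, G, C#, E are the tones of a C# half-diminished seventh chord (C#–E–G–B), making C# the root.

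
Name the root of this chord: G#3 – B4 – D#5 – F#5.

G#

The distinct letter names are G#, B, D#, F#. Arranged as a stack of thirds they read G#–B–D#–F#, so G# is the root (a G# minor seventh chord).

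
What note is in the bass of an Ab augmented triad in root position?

Ab

Ab augmented is Ab–C–E. Root position places the root in the bass: Ab.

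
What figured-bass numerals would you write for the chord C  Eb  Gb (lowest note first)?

5/3

The notes C, Eb, Gb stack in thirds as C–Eb–Gb — a C diminished triad. The bass C is the root, so this is root position: figured 5/3.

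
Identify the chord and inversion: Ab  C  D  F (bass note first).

The pitch classes Ab, C, D, F arrange in thirds as D–F–Ab–C: a D half-diminished seventh chord.
The lowest note is Ab, the fifth of the chord, so this is second inversion (figured bass 4/3).

D half-diminished seventh, second inversion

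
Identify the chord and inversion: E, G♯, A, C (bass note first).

A minor-major seventh, second inversion

The distinct note names are E, G#, A, C. Stacked in thirds they read A–C–E–G#, which is a minor-major seventh chord on A.
With the fifth (E) in the bass, the chord is in second inversion (figured bass 4/3).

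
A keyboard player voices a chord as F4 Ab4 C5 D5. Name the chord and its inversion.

Reducing to letter names: F, Ab, C, D. These stack in thirds as D–F–Ab–C — a D half-diminished seventh chord.
The lowest note is F, the third of the chord, so this is first inversion (figured bass 6/5).

D half-diminished seventh, first inversion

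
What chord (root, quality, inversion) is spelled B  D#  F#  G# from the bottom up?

G# minor seventh, first inversion

The distinct note names are B, D#, F#, G#. Stacked in thirds they read G#–B–D#–F#, which is a minor seventh chord on G#.
B is the third of G# minor seventh; third in the bass means first inversion (figured bass 6/5).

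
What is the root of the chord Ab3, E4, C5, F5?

F

Reordering Ab, E, C, F into stacked thirds gives F–Ab–C–E; the bottom of that stack, F, is the root.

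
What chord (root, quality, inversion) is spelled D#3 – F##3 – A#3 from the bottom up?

D# major, root position

Reducing to letter names: D#, F##, A#. These stack in thirds as D#–F##–A# — a D# major triad.
With the root (D#) in the bass, the chord is in root position (figured bass 5/3).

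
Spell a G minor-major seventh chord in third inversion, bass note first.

F#, G, Bb, D

Spelling G minor-major seventh: G–Bb–D–F#. In third inversion the seventh is bass, giving F#, G, Bb, D from the bottom.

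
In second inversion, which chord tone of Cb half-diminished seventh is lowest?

Cb half-diminished seventh is Cb–Ebb–Gbb–Bbb. Second inversion places the fifth in the bass: Gbb.

Gbb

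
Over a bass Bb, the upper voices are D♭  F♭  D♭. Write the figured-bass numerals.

The notes Bb, Db, Fb stack in thirds as Bb–Db–Fb — a Bb diminished triad. The bass Bb is the root, so this is root position: figured 5/3.

5/3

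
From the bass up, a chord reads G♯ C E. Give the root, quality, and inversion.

C augmented, second inversion

The pitch classes G#, C, E arrange in thirds as C–E–G#: a C augmented triad.
G# is the fifth of C augmented; fifth in the bass means second inversion (figured bass 6/4).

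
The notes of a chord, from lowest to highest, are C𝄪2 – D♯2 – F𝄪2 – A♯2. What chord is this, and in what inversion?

The distinct note names are C##, D#, F##, A#. Stacked in thirds they read D#–F##–A#–C##, which is a major seventh chord on D#.
With the seventh (C##) in the bass, the chord is in third inversion (figured bass 4/2).

D# major seventh, third inversion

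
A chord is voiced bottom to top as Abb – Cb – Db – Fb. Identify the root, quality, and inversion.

Db half-diminished seventh, second inversion

Reducing to letter names: Abb, Cb, Db, Fb. These stack in thirds as Db–Fb–Abb–Cb — a Db half-diminished seventh chord.
The lowest note is Abb, the fifth of the chord, so this is second inversion (figured bass 4/3).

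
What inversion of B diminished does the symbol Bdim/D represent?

first inversion

Bdim/D means B diminished with D in the bass. D is the third of B diminished (B–D–F), so this is first inversion.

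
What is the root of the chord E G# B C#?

C#

The distinct letter names are E, G#, B, C#. Arranged as a stack of thirds they read C#–E–G#–B, so C# is the root (a C# minor seventh chord).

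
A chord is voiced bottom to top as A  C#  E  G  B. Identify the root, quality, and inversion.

Reducing to letter names: A, C#, E, G, B. These stack in thirds as A–C#–E–G–B — an A dominant ninth chord.
The lowest note is A, the root of the chord, so this is root position.

A dominant ninth, root position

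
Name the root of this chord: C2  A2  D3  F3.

Reordering C, A, D, F into stacked thirds gives D–F–A–C; the bottom of that stack, D, is the root.

D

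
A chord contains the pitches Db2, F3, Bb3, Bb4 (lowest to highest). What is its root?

Bb

Reordering Db, F, Bb into stacked thirds gives Bb–Db–F; the bottom of that stack, Bb, is the root.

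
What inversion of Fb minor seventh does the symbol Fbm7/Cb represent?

Fbm7/Cb means Fb minor seventh with Cb in the bass. Cb is the fifth of Fb minor seventh (Fb–Abb–Cb–Ebb), so this is second inversion.

second inversion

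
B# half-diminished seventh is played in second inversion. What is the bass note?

F#

In second inversion the fifth is lowest. For B# half-diminished seventh (B#–D#–F#–A#) that is F#.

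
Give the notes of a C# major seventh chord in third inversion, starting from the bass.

B#, C#, E#, G#

The chord tones are C#–E#–G#–B#. With the seventh (B#) lowest for third inversion: B#, C#, E#, G#.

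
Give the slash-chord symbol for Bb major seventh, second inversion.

Second inversion of Bb major seventh has the fifth (F) in the bass. As a slash chord: Bbmaj7/F.

Bbmaj7/F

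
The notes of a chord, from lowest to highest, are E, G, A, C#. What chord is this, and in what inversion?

The pitch classes E, G, A, C# arrange in thirds as A–C#–E–G: an A dominant seventh chord.
The lowest note is E, the fifth of the chord, so this is second inversion (figured bass 4/3).

A dominant seventh, second inversion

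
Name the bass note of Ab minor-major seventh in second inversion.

In second inversion the fifth is lowest. For Ab minor-major seventh (Ab–Cb–Eb–G) that is Eb.

Eb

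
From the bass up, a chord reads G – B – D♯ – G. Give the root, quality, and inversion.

Reducing to letter names: G, B, D#. These stack in thirds as G–B–D# — a G augmented triad.
The lowest note is G, the root of the chord, so this is root position (figured bass 5/3).

G augmented, root position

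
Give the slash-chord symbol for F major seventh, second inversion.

Fmaj7/C

Second inversion of F major seventh has the fifth (C) in the bass. As a slash chord: Fmaj7/C.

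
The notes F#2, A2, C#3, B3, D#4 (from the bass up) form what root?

The distinct letter names are F#, A, C#, B, D#. Arranged as a stack of thirds they read B–D#–F#–A–C#, so B is the root (a B dominant ninth chord).

B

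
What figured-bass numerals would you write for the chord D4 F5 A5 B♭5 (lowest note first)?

6/5

The notes D, F, A, Bb stack in thirds as Bb–D–F–A — a Bb major seventh chord. The bass D is the third, so this is first inversion: figured 6/5.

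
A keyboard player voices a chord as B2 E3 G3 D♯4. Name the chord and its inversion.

Reducing to letter names: B, E, G, D#. These stack in thirds as E–G–B–D# — an E minor-major seventh chord.
B is the fifth of E minor-major seventh; fifth in the bass means second inversion (figured bass 4/3).

E minor-major seventh, second inversion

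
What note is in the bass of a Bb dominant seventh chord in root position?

Bb

Bb dominant seventh is Bb–D–F–Ab. Root position places the root in the bass: Bb.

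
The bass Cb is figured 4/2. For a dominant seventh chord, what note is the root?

The figures 4/2 mean the seventh of the chord is in the bass. If Cb is the seventh of a dominant seventh chord, the root is Db (chord tones Db–F–Ab–Cb).

Db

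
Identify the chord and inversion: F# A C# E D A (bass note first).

Reducing to letter names: F#, A, C#, E, D. These stack in thirds as D–F#–A–C#–E — a D major ninth chord.
With the third (F#) in the bass, the chord is in first inversion.

D major ninth, first inversion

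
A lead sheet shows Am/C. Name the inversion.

Am/C means A minor with C in the bass. C is the third of A minor (A–C–E), so this is first inversion.

first inversion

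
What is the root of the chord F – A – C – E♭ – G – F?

Reordering F, A, C, Eb, G into stacked thirds gives F–A–C–Eb–G; the bottom of that stack, F, is the root.

F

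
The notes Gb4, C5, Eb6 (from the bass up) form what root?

C

The distinct letter names are Gb, C, Eb. Arranged as a stack of thirds they read C–Eb–Gb, so C is the root (a C diminished triad).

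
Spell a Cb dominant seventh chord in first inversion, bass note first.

Cb dominant seventh is Cb–Eb–Gb–Bbb. First inversion puts the third (Eb) in the bass, with the remaining tones above: Eb, Gb, Bbb, Cb.

Eb, Gb, Bbb, Cb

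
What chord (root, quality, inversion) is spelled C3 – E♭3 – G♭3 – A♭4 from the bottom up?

Reducing to letter names: C, Eb, Gb, Ab. These stack in thirds as Ab–C–Eb–Gb — an Ab dominant seventh chord.
C is the third of Ab dominant seventh; third in the bass means first inversion (figured bass 6/5).

Ab dominant seventh, first inversion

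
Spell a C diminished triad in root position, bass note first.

The chord tones are C–Eb–Gb. With the root (C) lowest for root position: C, Eb, Gb.

C, Eb, Gb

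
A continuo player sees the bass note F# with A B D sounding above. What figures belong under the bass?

The notes F#, A, B, D stack in thirds as B–D–F#–A — a B minor seventh chord. The bass F# is the fifth, so this is second inversion: figured 4/3.

4/3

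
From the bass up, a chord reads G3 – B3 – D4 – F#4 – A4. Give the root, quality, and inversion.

G major ninth, root position

Reducing to letter names: G, B, D, F#, A. These stack in thirds as G–B–D–F#–A — a G major ninth chord.
With the root (G) in the bass, the chord is in root position.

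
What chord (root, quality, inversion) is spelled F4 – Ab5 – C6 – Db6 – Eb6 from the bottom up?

The distinct note names are F, Ab, C, Db, Eb. Stacked in thirds they read Db–F–Ab–C–Eb, which is a major ninth chord on Db.
With the third (F) in the bass, the chord is in first inversion.

Db major ninth, first inversion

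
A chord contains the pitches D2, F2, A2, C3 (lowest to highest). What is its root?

D, F, A, C are the tones of a D minor seventh chord (D–F–A–C), making D the root.

D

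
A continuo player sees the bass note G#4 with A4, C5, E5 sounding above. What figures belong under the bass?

The notes G#, A, C, E stack in thirds as A–C–E–G# — an A minor-major seventh chord. The bass G# is the seventh, so this is third inversion: figured 4/2.

4/2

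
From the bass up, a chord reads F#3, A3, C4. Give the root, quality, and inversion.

F# diminished, root position

The distinct note names are F#, A, C. Stacked in thirds they read F#–A–C, which is a diminished triad on F#.
The lowest note is F#, the root of the chord, so this is root position (figured bass 5/3).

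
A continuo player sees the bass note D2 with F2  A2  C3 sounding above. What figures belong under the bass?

The notes D, F, A, C stack in thirds as D–F–A–C — a D minor seventh chord. The bass D is the root, so this is root position: figured 7.

7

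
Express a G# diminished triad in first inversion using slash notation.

G#dim/B

First inversion of G# diminished has the third (B) in the bass. As a slash chord: G#dim/B.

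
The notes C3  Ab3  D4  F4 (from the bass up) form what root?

C, Ab, D, F are the tones of a D half-diminished seventh chord (D–F–Ab–C), making D the root.

D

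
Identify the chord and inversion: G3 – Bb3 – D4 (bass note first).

The distinct note names are G, Bb, D. Stacked in thirds they read G–Bb–D, which is a minor triad on G.
G is the root of G minor; root in the bass means root position (figured bass 5/3).

G minor, root position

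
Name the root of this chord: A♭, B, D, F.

Ab, B, D, F are the tones of a B diminished seventh chord (B–D–F–Ab), making B the root.

B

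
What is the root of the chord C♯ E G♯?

C#, E, G# are the tones of a C# minor triad (C#–E–G#), making C# the root.

C#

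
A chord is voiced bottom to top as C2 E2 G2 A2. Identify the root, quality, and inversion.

A minor seventh, first inversion

The pitch classes C, E, G, A arrange in thirds as A–C–E–G: an A minor seventh chord.
The lowest note is C, the third of the chord, so this is first inversion (figured bass 6/5).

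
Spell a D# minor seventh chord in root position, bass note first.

D#, F#, A#, C#

The chord tones are D#–F#–A#–C#. With the root (D#) lowest for root position: D#, F#, A#, C#.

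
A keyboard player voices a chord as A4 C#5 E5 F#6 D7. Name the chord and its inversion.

Reducing to letter names: A, C#, E, F#, D. These stack in thirds as D–F#–A–C#–E — a D major ninth chord.
With the fifth (A) in the bass, the chord is in second inversion.

D major ninth, second inversion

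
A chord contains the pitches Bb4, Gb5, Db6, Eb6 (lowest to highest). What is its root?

Bb, Gb, Db, Eb are the tones of an Eb minor seventh chord (Eb–Gb–Bb–Db), making Eb the root.

Eb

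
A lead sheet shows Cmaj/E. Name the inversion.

first inversion

Cmaj/E means C major with E in the bass. E is the third of C major (C–E–G), so this is first inversion.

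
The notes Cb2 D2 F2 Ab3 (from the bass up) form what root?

The distinct letter names are Cb, D, F, Ab. Arranged as a stack of thirds they read D–F–Ab–Cb, so D is the root (a D diminished seventh chord).

D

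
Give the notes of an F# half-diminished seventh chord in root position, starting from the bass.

F#, A, C, E

The chord tones are F#–A–C–E. With the root (F#) lowest for root position: F#, A, C, E.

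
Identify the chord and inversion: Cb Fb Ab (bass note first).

Fb major, second inversion

The pitch classes Cb, Fb, Ab arrange in thirds as Fb–Ab–Cb: an Fb major triad.
Cb is the fifth of Fb major; fifth in the bass means second inversion (figured bass 6/4).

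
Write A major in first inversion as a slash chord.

AM/C#

First inversion of A major has the third (C#) in the bass. As a slash chord: AM/C#.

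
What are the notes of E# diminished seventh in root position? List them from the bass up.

E#, G#, B, D

Spelling E# diminished seventh: E#–G#–B–D. In root position the root is bass, giving E#, G#, B, D from the bottom.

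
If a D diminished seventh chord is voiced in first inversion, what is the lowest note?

D diminished seventh is D–F–Ab–Cb. First inversion places the third in the bass: F.

F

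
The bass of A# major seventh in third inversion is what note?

G##

A# major seventh is A#–C##–E#–G##. Third inversion places the seventh in the bass: G##.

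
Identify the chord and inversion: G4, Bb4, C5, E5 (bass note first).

The distinct note names are G, Bb, C, E. Stacked in thirds they read C–E–G–Bb, which is a dominant seventh chord on C.
The lowest note is G, the fifth of the chord, so this is second inversion (figured bass 4/3).

C dominant seventh, second inversion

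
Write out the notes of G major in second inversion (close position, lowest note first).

D, G, B

The chord tones are G–B–D. With the fifth (D) lowest for second inversion: D, G, B.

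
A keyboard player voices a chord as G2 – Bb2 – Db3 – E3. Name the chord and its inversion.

The distinct note names are G, Bb, Db, E. Stacked in thirds they read E–G–Bb–Db, which is a diminished seventh chord on E.
The lowest note is G, the third of the chord, so this is first inversion (figured bass 6/5).

E diminished seventh, first inversion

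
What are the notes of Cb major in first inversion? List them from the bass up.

Eb, Gb, Cb

The chord tones are Cb–Eb–Gb. With the third (Eb) lowest for first inversion: Eb, Gb, Cb.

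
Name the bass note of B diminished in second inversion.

F

In second inversion the fifth is lowest. For B diminished (B–D–F) that is F.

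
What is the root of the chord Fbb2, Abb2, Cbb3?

The distinct letter names are Fbb, Abb, Cbb. Arranged as a stack of thirds they read Fbb–Abb–Cbb, so Fbb is the root (an Fbb major triad).

Fbb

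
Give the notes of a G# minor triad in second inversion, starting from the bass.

G# minor is G#–B–D#. Second inversion puts the fifth (D#) in the bass, with the remaining tones above: D#, G#, B.

D#, G#, B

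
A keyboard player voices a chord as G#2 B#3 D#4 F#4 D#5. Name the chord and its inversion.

The distinct note names are G#, B#, D#, F#. Stacked in thirds they read G#–B#–D#–F#, which is a dominant seventh chord on G#.
The lowest note is G#, the root of the chord, so this is root position (figured bass 7).

G# dominant seventh, root position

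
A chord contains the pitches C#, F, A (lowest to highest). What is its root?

The distinct letter names are C#, F, A. Arranged as a stack of thirds they read F–A–C#, so F is the root (an F augmented triad).

F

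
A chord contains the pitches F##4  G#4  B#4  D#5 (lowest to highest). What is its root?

G#

The distinct letter names are F##, G#, B#, D#. Arranged as a stack of thirds they read G#–B#–D#–F##, so G# is the root (a G# major seventh chord).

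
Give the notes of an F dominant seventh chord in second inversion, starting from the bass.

The chord tones are F–A–C–Eb. With the fifth (C) lowest for second inversion: C, Eb, F, A.

C, Eb, F, A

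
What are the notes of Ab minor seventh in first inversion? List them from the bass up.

Ab minor seventh is Ab–Cb–Eb–Gb. First inversion puts the third (Cb) in the bass, with the remaining tones above: Cb, Eb, Gb, Ab.

Cb, Eb, Gb, Ab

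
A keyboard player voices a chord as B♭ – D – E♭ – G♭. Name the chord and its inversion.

Eb minor-major seventh, second inversion

Reducing to letter names: Bb, D, Eb, Gb. These stack in thirds as Eb–Gb–Bb–D — an Eb minor-major seventh chord.
With the fifth (Bb) in the bass, the chord is in second inversion (figured bass 4/3).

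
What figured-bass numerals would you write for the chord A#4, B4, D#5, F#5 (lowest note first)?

The notes A#, B, D#, F# stack in thirds as B–D#–F#–A# — a B major seventh chord. The bass A# is the seventh, so this is third inversion: figured 4/2.

4/2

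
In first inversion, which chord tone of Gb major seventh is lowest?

Bb

Gb major seventh is Gb–Bb–Db–F. First inversion places the third in the bass: Bb.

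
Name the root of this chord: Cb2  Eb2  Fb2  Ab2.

The distinct letter names are Cb, Eb, Fb, Ab. Arranged as a stack of thirds they read Fb–Ab–Cb–Eb, so Fb is the root (an Fb major seventh chord).

Fb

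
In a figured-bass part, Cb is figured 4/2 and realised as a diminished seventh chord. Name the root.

D

The figures 4/2 mean the seventh of the chord is in the bass. If Cb is the seventh of a diminished seventh chord, the root is D (chord tones D–F–Ab–Cb).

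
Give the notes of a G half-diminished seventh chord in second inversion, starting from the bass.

Spelling G half-diminished seventh: G–Bb–Db–F. In second inversion the fifth is bass, giving Db, F, G, Bb from the bottom.

Db, F, G, Bb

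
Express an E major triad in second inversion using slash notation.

Second inversion of E major has the fifth (B) in the bass. As a slash chord: E/B.

E/B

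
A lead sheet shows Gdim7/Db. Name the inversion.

Gdim7/Db means G diminished seventh with Db in the bass. Db is the fifth of G diminished seventh (G–Bb–Db–Fb), so this is second inversion.

second inversion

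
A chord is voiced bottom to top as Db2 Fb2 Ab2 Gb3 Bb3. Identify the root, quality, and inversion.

Gb dominant ninth, second inversion

Reducing to letter names: Db, Fb, Ab, Gb, Bb. These stack in thirds as Gb–Bb–Db–Fb–Ab — a Gb dominant ninth chord.
The lowest note is Db, the fifth of the chord, so this is second inversion.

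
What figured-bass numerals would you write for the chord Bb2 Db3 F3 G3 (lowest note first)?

6/5

The notes Bb, Db, F, G stack in thirds as G–Bb–Db–F — a G half-diminished seventh chord. The bass Bb is the third, so this is first inversion: figured 6/5.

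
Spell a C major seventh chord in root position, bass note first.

The chord tones are C–E–G–B. With the root (C) lowest for root position: C, E, G, B.

C, E, G, B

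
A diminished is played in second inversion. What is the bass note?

In second inversion the fifth is lowest. For A diminished (A–C–Eb) that is Eb.

Eb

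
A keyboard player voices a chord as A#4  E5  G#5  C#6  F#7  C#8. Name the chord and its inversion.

Reducing to letter names: A#, E, G#, C#, F#. These stack in thirds as F#–A#–C#–E–G# — an F# dominant ninth chord.
A# is the third of F# dominant ninth; third in the bass means first inversion.

F# dominant ninth, first inversion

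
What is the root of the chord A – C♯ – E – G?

A

A, C#, E, G are the tones of an A dominant seventh chord (A–C#–E–G), making A the root.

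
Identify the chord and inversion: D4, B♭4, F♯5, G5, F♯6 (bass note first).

The distinct note names are D, Bb, F#, G. Stacked in thirds they read G–Bb–D–F#, which is a minor-major seventh chord on G.
D is the fifth of G minor-major seventh; fifth in the bass means second inversion (figured bass 4/3).

G minor-major seventh, second inversion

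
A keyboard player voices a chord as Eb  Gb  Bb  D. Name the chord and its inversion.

The pitch classes Eb, Gb, Bb, D arrange in thirds as Eb–Gb–Bb–D: an Eb minor-major seventh chord.
With the root (Eb) in the bass, the chord is in root position (figured bass 7).

Eb minor-major seventh, root position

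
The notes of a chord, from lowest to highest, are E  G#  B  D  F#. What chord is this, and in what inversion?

E dominant ninth, root position

Reducing to letter names: E, G#, B, D, F#. These stack in thirds as E–G#–B–D–F# — an E dominant ninth chord.
E is the root of E dominant ninth; root in the bass means root position.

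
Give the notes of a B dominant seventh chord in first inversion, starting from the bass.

D#, F#, A, B

The chord tones are B–D#–F#–A. With the third (D#) lowest for first inversion: D#, F#, A, B.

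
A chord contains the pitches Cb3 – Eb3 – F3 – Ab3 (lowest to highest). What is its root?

F

Reordering Cb, Eb, F, Ab into stacked thirds gives F–Ab–Cb–Eb; the bottom of that stack, F, is the root.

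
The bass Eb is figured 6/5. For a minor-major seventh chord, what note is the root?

C

The figures 6/5 mean the third of the chord is in the bass. If Eb is the third of a minor-major seventh chord, the root is C (chord tones C–Eb–G–B).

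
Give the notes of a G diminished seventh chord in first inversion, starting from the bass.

Spelling G diminished seventh: G–Bb–Db–Fb. In first inversion the third is bass, giving Bb, Db, Fb, G from the bottom.

Bb, Db, Fb, G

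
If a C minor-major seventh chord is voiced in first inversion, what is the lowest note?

Eb

C minor-major seventh is C–Eb–G–B. First inversion places the third in the bass: Eb.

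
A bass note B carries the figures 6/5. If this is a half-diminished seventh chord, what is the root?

G#

The figures 6/5 mean the third of the chord is in the bass. If B is the third of a half-diminished seventh chord, the root is G# (chord tones G#–B–D–F#).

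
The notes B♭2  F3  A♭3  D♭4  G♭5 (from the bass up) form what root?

Reordering Bb, F, Ab, Db, Gb into stacked thirds gives Gb–Bb–Db–F–Ab; the bottom of that stack, Gb, is the root.

Gb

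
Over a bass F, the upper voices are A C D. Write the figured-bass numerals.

6/5

The notes F, A, C, D stack in thirds as D–F–A–C — a D minor seventh chord. The bass F is the third, so this is first inversion: figured 6/5.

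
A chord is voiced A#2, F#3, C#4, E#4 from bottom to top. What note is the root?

F#

Reordering A#, F#, C#, E# into stacked thirds gives F#–A#–C#–E#; the bottom of that stack, F#, is the root.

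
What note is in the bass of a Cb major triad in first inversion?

In first inversion the third is lowest. For Cb major (Cb–Eb–Gb) that is Eb.

Eb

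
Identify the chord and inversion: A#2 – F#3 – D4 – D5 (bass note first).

The pitch classes A#, F#, D arrange in thirds as D–F#–A#: a D augmented triad.
With the fifth (A#) in the bass, the chord is in second inversion (figured bass 6/4).

D augmented, second inversion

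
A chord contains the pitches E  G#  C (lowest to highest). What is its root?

C

Reordering E, G#, C into stacked thirds gives C–E–G#; the bottom of that stack, C, is the root.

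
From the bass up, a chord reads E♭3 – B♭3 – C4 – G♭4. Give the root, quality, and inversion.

The pitch classes Eb, Bb, C, Gb arrange in thirds as C–Eb–Gb–Bb: a C half-diminished seventh chord.
With the third (Eb) in the bass, the chord is in first inversion (figured bass 6/5).

C half-diminished seventh, first inversion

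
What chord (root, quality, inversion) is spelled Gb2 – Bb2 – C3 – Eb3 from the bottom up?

C half-diminished seventh, second inversion

Reducing to letter names: Gb, Bb, C, Eb. These stack in thirds as C–Eb–Gb–Bb — a C half-diminished seventh chord.
Gb is the fifth of C half-diminished seventh; fifth in the bass means second inversion (figured bass 4/3).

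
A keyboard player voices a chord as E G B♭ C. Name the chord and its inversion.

The distinct note names are E, G, Bb, C. Stacked in thirds they read C–E–G–Bb, which is a dominant seventh chord on C.
E is the third of C dominant seventh; third in the bass means first inversion (figured bass 6/5).

C dominant seventh, first inversion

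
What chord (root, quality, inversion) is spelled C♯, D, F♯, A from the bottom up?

D major seventh, third inversion

Reducing to letter names: C#, D, F#, A. These stack in thirds as D–F#–A–C# — a D major seventh chord.
C# is the seventh of D major seventh; seventh in the bass means third inversion (figured bass 4/2).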